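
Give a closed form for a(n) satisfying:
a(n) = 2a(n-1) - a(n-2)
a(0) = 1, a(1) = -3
Characteristic equation: x² - 2x + 1 = 0, which is (x - (1))².
Repeated root r = 1.
General solution: a(n) = (A + Bn)·(1)^n.
From a(0) = 1: A = 1.
From a(1) = -3: (A + B)·(1) = -3 ⇒ B = -4.
So a(n) = \left(1 - 4 n\right) \cdot (1)^n.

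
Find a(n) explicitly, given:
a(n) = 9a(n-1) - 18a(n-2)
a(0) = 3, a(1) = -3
Characteristic equation: x² - 9x + 18 = 0, which factors as (x - (3))(x - (6)) = 0.
Roots r₁ = 3, r₂ = 6 (distinct).
General solution: a(n) = A·(3)^n + B·(6)^n.
From a(0) = 3: A + B = 3.
From a(1) = -3: 3A + 6B = -3.
Solving: A = 7, B = -4.
So a(n) = 7 \cdot 3^{n} - 4 \cdot 6^{n}.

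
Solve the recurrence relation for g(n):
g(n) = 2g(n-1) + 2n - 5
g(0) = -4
First-order linear with linear forcing.
Homogeneous solution: g_h(n) = A·(2)^n.
Try particular g_p(n) = pn + q. Substituting:
  pn + q = 2(p(n-1) + q) + 2n - 5.
Matching the n-coefficient: p = 2p + 2 ⇒ p = -2.
Matching constants: q = -2p + 2q - 5 ⇒ q = 1.
General: g(n) = A·(2)^n - 2 n + 1.
Apply g(0) = -4: A + 1 = -4 ⇒ A = -5.
So g(n) = - 5 \cdot 2^{n} - 2 n + 1.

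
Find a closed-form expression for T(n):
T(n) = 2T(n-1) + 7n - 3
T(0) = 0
First-order linear with linear forcing.
Homogeneous solution: T_h(n) = A·(2)^n.
Try particular T_p(n) = pn + q. Substituting:
  pn + q = 2(p(n-1) + q) + 7n - 3.
Matching the n-coefficient: p = 2p + 7 ⇒ p = -7.
Matching constants: q = -2p + 2q - 3 ⇒ q = -11.
General: T(n) = A·(2)^n - 7 n - 11.
Apply T(0) = 0: A - 11 = 0 ⇒ A = 11.
So T(n) = 11 \cdot 2^{n} - 7 n - 11.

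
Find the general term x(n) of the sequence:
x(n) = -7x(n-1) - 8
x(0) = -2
First-order linear non-homogeneous.
Homogeneous solution: x_h(n) = A·(-7)^n.
Try constant particular solution x_p = K: K = -7K - 8 ⇒ K = -1.
General: x(n) = A·(-7)^n - 1.
Apply x(0) = -2: A - 1 = -2 ⇒ A = -1.
So x(n) = - \left(-7\right)^{n} - 1.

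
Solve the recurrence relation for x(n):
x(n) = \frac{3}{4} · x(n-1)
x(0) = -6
Pure geometric recurrence with ratio \frac{3}{4}.
By induction x(n) = x(0) · (\frac{3}{4})^n = - 6 \left(\frac{3}{4}\right)^{n}.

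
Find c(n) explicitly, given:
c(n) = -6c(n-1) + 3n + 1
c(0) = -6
First-order linear with linear forcing.
Homogeneous solution: c_h(n) = A·(-6)^n.
Try particular c_p(n) = pn + q. Substituting:
  pn + q = -6(p(n-1) + q) + 3n + 1.
Matching the n-coefficient: p = -6p + 3 ⇒ p = \frac{3}{7}.
Matching constants: q = 6p - 6q + 1 ⇒ q = \frac{25}{49}.
General: c(n) = A·(-6)^n + \frac{3 n}{7} + \frac{25}{49}.
Apply c(0) = -6: A + \frac{25}{49} = -6 ⇒ A = - \frac{319}{49}.
So c(n) = - \frac{319 \left(-6\right)^{n}}{49} + \frac{3 n}{7} + \frac{25}{49}.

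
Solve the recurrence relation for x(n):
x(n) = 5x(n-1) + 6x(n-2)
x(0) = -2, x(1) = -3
Characteristic equation: x² - 5x - 6 = 0, which factors as (x - (-1))(x - (6)) = 0.
Roots r₁ = -1, r₂ = 6 (distinct).
General solution: x(n) = A·(-1)^n + B·(6)^n.
From x(0) = -2: A + B = -2.
From x(1) = -3: -A + 6B = -3.
Solving: A = - \frac{9}{7}, B = - \frac{5}{7}.
So x(n) = - \frac{9 \left(-1\right)^{n}}{7} - \frac{5 \cdot 6^{n}}{7}.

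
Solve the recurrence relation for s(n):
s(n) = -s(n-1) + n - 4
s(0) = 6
First-order linear with linear forcing.
Homogeneous solution: s_h(n) = A·(-1)^n.
Try particular s_p(n) = pn + q. Substituting:
  pn + q = -(p(n-1) + q) + n - 4.
Matching the n-coefficient: p = -p + 1 ⇒ p = \frac{1}{2}.
Matching constants: q = p - q - 4 ⇒ q = - \frac{7}{4}.
General: s(n) = A·(-1)^n + \frac{n}{2} - \frac{7}{4}.
Apply s(0) = 6: A - \frac{7}{4} = 6 ⇒ A = \frac{31}{4}.
So s(n) = \frac{31 \left(-1\right)^{n}}{4} + \frac{n}{2} - \frac{7}{4}.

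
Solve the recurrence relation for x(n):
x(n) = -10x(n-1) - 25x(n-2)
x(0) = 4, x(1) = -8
Characteristic equation: x² + 10x + 25 = 0, which is (x - (-5))².
Repeated root r = -5.
General solution: x(n) = (A + Bn)·(-5)^n.
From x(0) = 4: A = 4.
From x(1) = -8: (A + B)·(-5) = -8 ⇒ B = - \frac{12}{5}.
So x(n) = \left(4 - \frac{12 n}{5}\right) \cdot (-5)^n.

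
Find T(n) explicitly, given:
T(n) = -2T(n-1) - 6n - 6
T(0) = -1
First-order linear with linear forcing.
Homogeneous solution: T_h(n) = A·(-2)^n.
Try particular T_p(n) = pn + q. Substituting:
  pn + q = -2(p(n-1) + q) - 6n - 6.
Matching the n-coefficient: p = -2p - 6 ⇒ p = -2.
Matching constants: q = 2p - 2q - 6 ⇒ q = - \frac{10}{3}.
General: T(n) = A·(-2)^n - 2 n - \frac{10}{3}.
Apply T(0) = -1: A - \frac{10}{3} = -1 ⇒ A = \frac{7}{3}.
So T(n) = \frac{7 \left(-2\right)^{n}}{3} - 2 n - \frac{10}{3}.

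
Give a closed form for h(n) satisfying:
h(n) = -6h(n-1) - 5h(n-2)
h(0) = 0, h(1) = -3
Characteristic equation: x² + 6x + 5 = 0, which factors as (x - (-5))(x - (-1)) = 0.
Roots r₁ = -5, r₂ = -1 (distinct).
General solution: h(n) = A·(-5)^n + B·(-1)^n.
From h(0) = 0: A + B = 0.
From h(1) = -3: -5A - B = -3.
Solving: A = \frac{3}{4}, B = - \frac{3}{4}.
So h(n) = - \frac{3 \left(-1\right)^{n}}{4} + \frac{3 \left(-5\right)^{n}}{4}.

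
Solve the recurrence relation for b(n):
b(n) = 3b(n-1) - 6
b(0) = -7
First-order linear non-homogeneous.
Homogeneous solution: b_h(n) = A·(3)^n.
Try constant particular solution b_p = K: K = 3K - 6 ⇒ K = 3.
General: b(n) = A·(3)^n + 3.
Apply b(0) = -7: A + 3 = -7 ⇒ A = -10.
So b(n) = 3 - 10 \cdot 3^{n}.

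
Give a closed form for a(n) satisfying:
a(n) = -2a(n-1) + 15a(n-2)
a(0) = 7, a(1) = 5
Characteristic equation: x² + 2x - 15 = 0, which factors as (x - (-5))(x - (3)) = 0.
Roots r₁ = -5, r₂ = 3 (distinct).
General solution: a(n) = A·(-5)^n + B·(3)^n.
From a(0) = 7: A + B = 7.
From a(1) = 5: -5A + 3B = 5.
Solving: A = 2, B = 5.
So a(n) = 2 \left(-5\right)^{n} + 5 \cdot 3^{n}.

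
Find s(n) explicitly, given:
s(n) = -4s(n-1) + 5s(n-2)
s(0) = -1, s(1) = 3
Characteristic equation: x² + 4x - 5 = 0, which factors as (x - (1))(x - (-5)) = 0.
Roots r₁ = 1, r₂ = -5 (distinct).
General solution: s(n) = A·(1)^n + B·(-5)^n.
From s(0) = -1: A + B = -1.
From s(1) = 3: A - 5B = 3.
Solving: A = - \frac{1}{3}, B = - \frac{2}{3}.
So s(n) = - \frac{2 \left(-5\right)^{n}}{3} - \frac{1}{3}.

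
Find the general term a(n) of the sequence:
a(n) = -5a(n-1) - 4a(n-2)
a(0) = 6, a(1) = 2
Characteristic equation: x² + 5x + 4 = 0, which factors as (x - (-4))(x - (-1)) = 0.
Roots r₁ = -4, r₂ = -1 (distinct).
General solution: a(n) = A·(-4)^n + B·(-1)^n.
From a(0) = 6: A + B = 6.
From a(1) = 2: -4A - B = 2.
Solving: A = - \frac{8}{3}, B = \frac{26}{3}.
So a(n) = \frac{26 \left(-1\right)^{n}}{3} - \frac{8 \left(-4\right)^{n}}{3}.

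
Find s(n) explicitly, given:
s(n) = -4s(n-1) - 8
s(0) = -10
First-order linear non-homogeneous.
Homogeneous solution: s_h(n) = A·(-4)^n.
Try constant particular solution s_p = K: K = -4K - 8 ⇒ K = - \frac{8}{5}.
General: s(n) = A·(-4)^n - \frac{8}{5}.
Apply s(0) = -10: A - \frac{8}{5} = -10 ⇒ A = - \frac{42}{5}.
So s(n) = - \frac{42 \left(-4\right)^{n}}{5} - \frac{8}{5}.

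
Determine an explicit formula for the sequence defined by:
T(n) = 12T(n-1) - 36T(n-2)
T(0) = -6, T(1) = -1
Characteristic equation: x² - 12x + 36 = 0, which is (x - (6))².
Repeated root r = 6.
General solution: T(n) = (A + Bn)·(6)^n.
From T(0) = -6: A = -6.
From T(1) = -1: (A + B)·(6) = -1 ⇒ B = \frac{35}{6}.
So T(n) = \left(\frac{35 n}{6} - 6\right) \cdot (6)^n.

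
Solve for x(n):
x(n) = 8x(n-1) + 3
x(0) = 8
First-order linear non-homogeneous.
Homogeneous solution: x_h(n) = A·(8)^n.
Try constant particular solution x_p = K: K = 8K + 3 ⇒ K = - \frac{3}{7}.
General: x(n) = A·(8)^n - \frac{3}{7}.
Apply x(0) = 8: A - \frac{3}{7} = 8 ⇒ A = \frac{59}{7}.
So x(n) = \frac{59 \cdot 8^{n}}{7} - \frac{3}{7}.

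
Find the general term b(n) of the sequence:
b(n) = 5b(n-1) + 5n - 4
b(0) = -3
First-order linear with linear forcing.
Homogeneous solution: b_h(n) = A·(5)^n.
Try particular b_p(n) = pn + q. Substituting:
  pn + q = 5(p(n-1) + q) + 5n - 4.
Matching the n-coefficient: p = 5p + 5 ⇒ p = - \frac{5}{4}.
Matching constants: q = -5p + 5q - 4 ⇒ q = - \frac{9}{16}.
General: b(n) = A·(5)^n - \frac{5 n}{4} - \frac{9}{16}.
Apply b(0) = -3: A - \frac{9}{16} = -3 ⇒ A = - \frac{39}{16}.
So b(n) = - \frac{39 \cdot 5^{n}}{16} - \frac{5 n}{4} - \frac{9}{16}.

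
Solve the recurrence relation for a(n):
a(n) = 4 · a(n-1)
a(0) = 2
Pure geometric recurrence with ratio 4.
By induction a(n) = a(0) · (4)^n = 2 \cdot 4^{n}.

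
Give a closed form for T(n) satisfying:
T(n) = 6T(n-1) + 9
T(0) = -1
First-order linear non-homogeneous.
Homogeneous solution: T_h(n) = A·(6)^n.
Try constant particular solution T_p = K: K = 6K + 9 ⇒ K = - \frac{9}{5}.
General: T(n) = A·(6)^n - \frac{9}{5}.
Apply T(0) = -1: A - \frac{9}{5} = -1 ⇒ A = \frac{4}{5}.
So T(n) = \frac{4 \cdot 6^{n}}{5} - \frac{9}{5}.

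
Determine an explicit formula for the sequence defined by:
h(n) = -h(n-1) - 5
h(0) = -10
First-order linear non-homogeneous.
Homogeneous solution: h_h(n) = A·(-1)^n.
Try constant particular solution h_p = K: K = -K - 5 ⇒ K = - \frac{5}{2}.
General: h(n) = A·(-1)^n - \frac{5}{2}.
Apply h(0) = -10: A - \frac{5}{2} = -10 ⇒ A = - \frac{15}{2}.
So h(n) = - \frac{15 \left(-1\right)^{n}}{2} - \frac{5}{2}.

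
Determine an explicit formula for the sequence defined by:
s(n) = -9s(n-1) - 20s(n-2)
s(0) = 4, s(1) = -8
Characteristic equation: x² + 9x + 20 = 0, which factors as (x - (-4))(x - (-5)) = 0.
Roots r₁ = -4, r₂ = -5 (distinct).
General solution: s(n) = A·(-4)^n + B·(-5)^n.
From s(0) = 4: A + B = 4.
From s(1) = -8: -4A - 5B = -8.
Solving: A = 12, B = -8.
So s(n) = 12 \left(-4\right)^{n} - 8 \left(-5\right)^{n}.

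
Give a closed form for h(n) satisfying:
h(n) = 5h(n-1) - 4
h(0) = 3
First-order linear non-homogeneous.
Homogeneous solution: h_h(n) = A·(5)^n.
Try constant particular solution h_p = K: K = 5K - 4 ⇒ K = 1.
General: h(n) = A·(5)^n + 1.
Apply h(0) = 3: A + 1 = 3 ⇒ A = 2.
So h(n) = 2 \cdot 5^{n} + 1.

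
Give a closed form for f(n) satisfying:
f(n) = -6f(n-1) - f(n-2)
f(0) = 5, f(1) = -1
Characteristic equation: x² + 6x + 1 = 0.
Discriminant Δ = (-6)² + 4·(-1) = 32.
Roots r₁,₂ = (-6 ± √32)/2, so r₁ = -3 + 2 \sqrt{2}, r₂ = -3 - 2 \sqrt{2}.
General solution: f(n) = A·r₁^n + B·r₂^n.
From the initial conditions, A + B = 5 and r₁A + r₂B = -1.
Since r₁ - r₂ = √32: A = (-1 - (5)r₂)/√32 = \frac{7 \sqrt{2}}{4} + \frac{5}{2}, and B = 5 - A = \frac{5}{2} - \frac{7 \sqrt{2}}{4}.
So f(n) = \left(\frac{7 \sqrt{2}}{4} + \frac{5}{2}\right)\left(-3 + 2 \sqrt{2}\right)^n + \left(\frac{5}{2} - \frac{7 \sqrt{2}}{4}\right)\left(-3 - 2 \sqrt{2}\right)^n.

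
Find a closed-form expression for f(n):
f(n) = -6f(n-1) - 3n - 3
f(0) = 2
First-order linear with linear forcing.
Homogeneous solution: f_h(n) = A·(-6)^n.
Try particular f_p(n) = pn + q. Substituting:
  pn + q = -6(p(n-1) + q) - 3n - 3.
Matching the n-coefficient: p = -6p - 3 ⇒ p = - \frac{3}{7}.
Matching constants: q = 6p - 6q - 3 ⇒ q = - \frac{39}{49}.
General: f(n) = A·(-6)^n - \frac{3 n}{7} - \frac{39}{49}.
Apply f(0) = 2: A - \frac{39}{49} = 2 ⇒ A = \frac{137}{49}.
So f(n) = \frac{137 \left(-6\right)^{n}}{49} - \frac{3 n}{7} - \frac{39}{49}.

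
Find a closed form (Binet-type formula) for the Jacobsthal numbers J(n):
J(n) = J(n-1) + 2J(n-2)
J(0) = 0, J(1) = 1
This is the Jacobsthal sequence.
Characteristic equation: x² - x - 2 = 0; roots r₁ = 2, r₂ = -1.
General: J(n) = A·r₁^n + B·r₂^n. Solving with J(0)=0, J(1)=1 gives A = \frac{1}{3}, B = - \frac{1}{3}.
So J(n) = - \frac{\left(-1\right)^{n}}{3} + \frac{2^{n}}{3}.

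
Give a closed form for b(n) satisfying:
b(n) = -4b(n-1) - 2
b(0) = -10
First-order linear non-homogeneous.
Homogeneous solution: b_h(n) = A·(-4)^n.
Try constant particular solution b_p = K: K = -4K - 2 ⇒ K = - \frac{2}{5}.
General: b(n) = A·(-4)^n - \frac{2}{5}.
Apply b(0) = -10: A - \frac{2}{5} = -10 ⇒ A = - \frac{48}{5}.
So b(n) = - \frac{48 \left(-4\right)^{n}}{5} - \frac{2}{5}.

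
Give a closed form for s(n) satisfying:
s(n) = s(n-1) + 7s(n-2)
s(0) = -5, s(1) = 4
Characteristic equation: x² - x - 7 = 0.
Discriminant Δ = (1)² + 4·(7) = 29.
Roots r₁,₂ = (1 ± √29)/2, so r₁ = \frac{1}{2} + \frac{\sqrt{29}}{2}, r₂ = \frac{1}{2} - \frac{\sqrt{29}}{2}.
General solution: s(n) = A·r₁^n + B·r₂^n.
From the initial conditions, A + B = -5 and r₁A + r₂B = 4.
Since r₁ - r₂ = √29: A = (4 - (-5)r₂)/√29 = - \frac{5}{2} + \frac{13 \sqrt{29}}{58}, and B = -5 - A = - \frac{5}{2} - \frac{13 \sqrt{29}}{58}.
So s(n) = \left(- \frac{5}{2} + \frac{13 \sqrt{29}}{58}\right)\left(\frac{1}{2} + \frac{\sqrt{29}}{2}\right)^n + \left(- \frac{5}{2} - \frac{13 \sqrt{29}}{58}\right)\left(\frac{1}{2} - \frac{\sqrt{29}}{2}\right)^n.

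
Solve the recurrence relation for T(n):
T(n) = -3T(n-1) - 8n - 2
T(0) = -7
First-order linear with linear forcing.
Homogeneous solution: T_h(n) = A·(-3)^n.
Try particular T_p(n) = pn + q. Substituting:
  pn + q = -3(p(n-1) + q) - 8n - 2.
Matching the n-coefficient: p = -3p - 8 ⇒ p = -2.
Matching constants: q = 3p - 3q - 2 ⇒ q = -2.
General: T(n) = A·(-3)^n - 2 n - 2.
Apply T(0) = -7: A - 2 = -7 ⇒ A = -5.
So T(n) = - 5 \left(-3\right)^{n} - 2 n - 2.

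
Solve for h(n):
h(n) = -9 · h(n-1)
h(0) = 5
Pure geometric recurrence with ratio -9.
By induction h(n) = h(0) · (-9)^n = 5 \left(-9\right)^{n}.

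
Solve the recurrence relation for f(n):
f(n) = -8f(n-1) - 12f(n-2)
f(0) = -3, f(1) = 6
Characteristic equation: x² + 8x + 12 = 0, which factors as (x - (-2))(x - (-6)) = 0.
Roots r₁ = -2, r₂ = -6 (distinct).
General solution: f(n) = A·(-2)^n + B·(-6)^n.
From f(0) = -3: A + B = -3.
From f(1) = 6: -2A - 6B = 6.
Solving: A = -3, B = 0.
So f(n) = - 3 \left(-2\right)^{n}.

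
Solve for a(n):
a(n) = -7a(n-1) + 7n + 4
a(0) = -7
First-order linear with linear forcing.
Homogeneous solution: a_h(n) = A·(-7)^n.
Try particular a_p(n) = pn + q. Substituting:
  pn + q = -7(p(n-1) + q) + 7n + 4.
Matching the n-coefficient: p = -7p + 7 ⇒ p = \frac{7}{8}.
Matching constants: q = 7p - 7q + 4 ⇒ q = \frac{81}{64}.
General: a(n) = A·(-7)^n + \frac{7 n}{8} + \frac{81}{64}.
Apply a(0) = -7: A + \frac{81}{64} = -7 ⇒ A = - \frac{529}{64}.
So a(n) = - \frac{529 \left(-7\right)^{n}}{64} + \frac{7 n}{8} + \frac{81}{64}.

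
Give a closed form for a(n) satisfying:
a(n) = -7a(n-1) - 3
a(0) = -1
First-order linear non-homogeneous.
Homogeneous solution: a_h(n) = A·(-7)^n.
Try constant particular solution a_p = K: K = -7K - 3 ⇒ K = - \frac{3}{8}.
General: a(n) = A·(-7)^n - \frac{3}{8}.
Apply a(0) = -1: A - \frac{3}{8} = -1 ⇒ A = - \frac{5}{8}.
So a(n) = - \frac{5 \left(-7\right)^{n}}{8} - \frac{3}{8}.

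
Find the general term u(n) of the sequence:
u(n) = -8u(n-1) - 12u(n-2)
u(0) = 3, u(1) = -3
Characteristic equation: x² + 8x + 12 = 0, which factors as (x - (-6))(x - (-2)) = 0.
Roots r₁ = -6, r₂ = -2 (distinct).
General solution: u(n) = A·(-6)^n + B·(-2)^n.
From u(0) = 3: A + B = 3.
From u(1) = -3: -6A - 2B = -3.
Solving: A = - \frac{3}{4}, B = \frac{15}{4}.
So u(n) = \frac{15 \left(-2\right)^{n}}{4} - \frac{3 \left(-6\right)^{n}}{4}.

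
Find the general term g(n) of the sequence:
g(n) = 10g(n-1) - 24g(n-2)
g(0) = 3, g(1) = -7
Characteristic equation: x² - 10x + 24 = 0, which factors as (x - (4))(x - (6)) = 0.
Roots r₁ = 4, r₂ = 6 (distinct).
General solution: g(n) = A·(4)^n + B·(6)^n.
From g(0) = 3: A + B = 3.
From g(1) = -7: 4A + 6B = -7.
Solving: A = \frac{25}{2}, B = - \frac{19}{2}.
So g(n) = \frac{25 \cdot 4^{n}}{2} - \frac{19 \cdot 6^{n}}{2}.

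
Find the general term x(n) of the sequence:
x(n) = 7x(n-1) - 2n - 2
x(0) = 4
First-order linear with linear forcing.
Homogeneous solution: x_h(n) = A·(7)^n.
Try particular x_p(n) = pn + q. Substituting:
  pn + q = 7(p(n-1) + q) - 2n - 2.
Matching the n-coefficient: p = 7p - 2 ⇒ p = \frac{1}{3}.
Matching constants: q = -7p + 7q - 2 ⇒ q = \frac{13}{18}.
General: x(n) = A·(7)^n + \frac{n}{3} + \frac{13}{18}.
Apply x(0) = 4: A + \frac{13}{18} = 4 ⇒ A = \frac{59}{18}.
So x(n) = \frac{59 \cdot 7^{n}}{18} + \frac{n}{3} + \frac{13}{18}.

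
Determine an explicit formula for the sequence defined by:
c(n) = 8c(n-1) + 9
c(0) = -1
First-order linear non-homogeneous.
Homogeneous solution: c_h(n) = A·(8)^n.
Try constant particular solution c_p = K: K = 8K + 9 ⇒ K = - \frac{9}{7}.
General: c(n) = A·(8)^n - \frac{9}{7}.
Apply c(0) = -1: A - \frac{9}{7} = -1 ⇒ A = \frac{2}{7}.
So c(n) = \frac{2 \cdot 8^{n}}{7} - \frac{9}{7}.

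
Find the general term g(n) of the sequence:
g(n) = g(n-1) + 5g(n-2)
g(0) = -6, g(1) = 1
Characteristic equation: x² - x - 5 = 0.
Discriminant Δ = (1)² + 4·(5) = 21.
Roots r₁,₂ = (1 ± √21)/2, so r₁ = \frac{1}{2} + \frac{\sqrt{21}}{2}, r₂ = \frac{1}{2} - \frac{\sqrt{21}}{2}.
General solution: g(n) = A·r₁^n + B·r₂^n.
From the initial conditions, A + B = -6 and r₁A + r₂B = 1.
Since r₁ - r₂ = √21: A = (1 - (-6)r₂)/√21 = -3 + \frac{4 \sqrt{21}}{21}, and B = -6 - A = -3 - \frac{4 \sqrt{21}}{21}.
So g(n) = \left(-3 + \frac{4 \sqrt{21}}{21}\right)\left(\frac{1}{2} + \frac{\sqrt{21}}{2}\right)^n + \left(-3 - \frac{4 \sqrt{21}}{21}\right)\left(\frac{1}{2} - \frac{\sqrt{21}}{2}\right)^n.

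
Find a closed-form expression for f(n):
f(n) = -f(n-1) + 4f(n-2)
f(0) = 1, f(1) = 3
Characteristic equation: x² + x - 4 = 0.
Discriminant Δ = (-1)² + 4·(4) = 17.
Roots r₁,₂ = (-1 ± √17)/2, so r₁ = - \frac{1}{2} + \frac{\sqrt{17}}{2}, r₂ = - \frac{\sqrt{17}}{2} - \frac{1}{2}.
General solution: f(n) = A·r₁^n + B·r₂^n.
From the initial conditions, A + B = 1 and r₁A + r₂B = 3.
Since r₁ - r₂ = √17: A = (3 - (1)r₂)/√17 = \frac{1}{2} + \frac{7 \sqrt{17}}{34}, and B = 1 - A = \frac{1}{2} - \frac{7 \sqrt{17}}{34}.
So f(n) = \left(\frac{1}{2} + \frac{7 \sqrt{17}}{34}\right)\left(- \frac{1}{2} + \frac{\sqrt{17}}{2}\right)^n + \left(\frac{1}{2} - \frac{7 \sqrt{17}}{34}\right)\left(- \frac{\sqrt{17}}{2} - \frac{1}{2}\right)^n.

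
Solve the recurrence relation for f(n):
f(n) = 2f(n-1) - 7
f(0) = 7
First-order linear non-homogeneous.
Homogeneous solution: f_h(n) = A·(2)^n.
Try constant particular solution f_p = K: K = 2K - 7 ⇒ K = 7.
General: f(n) = A·(2)^n + 7.
Apply f(0) = 7: A + 7 = 7 ⇒ A = 0.
So f(n) = 7.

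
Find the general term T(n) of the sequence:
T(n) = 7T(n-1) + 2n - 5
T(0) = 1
First-order linear with linear forcing.
Homogeneous solution: T_h(n) = A·(7)^n.
Try particular T_p(n) = pn + q. Substituting:
  pn + q = 7(p(n-1) + q) + 2n - 5.
Matching the n-coefficient: p = 7p + 2 ⇒ p = - \frac{1}{3}.
Matching constants: q = -7p + 7q - 5 ⇒ q = \frac{4}{9}.
General: T(n) = A·(7)^n - \frac{n}{3} + \frac{4}{9}.
Apply T(0) = 1: A + \frac{4}{9} = 1 ⇒ A = \frac{5}{9}.
So T(n) = \frac{5 \cdot 7^{n}}{9} - \frac{n}{3} + \frac{4}{9}.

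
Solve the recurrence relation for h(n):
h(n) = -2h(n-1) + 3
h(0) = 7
First-order linear non-homogeneous.
Homogeneous solution: h_h(n) = A·(-2)^n.
Try constant particular solution h_p = K: K = -2K + 3 ⇒ K = 1.
General: h(n) = A·(-2)^n + 1.
Apply h(0) = 7: A + 1 = 7 ⇒ A = 6.
So h(n) = 6 \left(-2\right)^{n} + 1.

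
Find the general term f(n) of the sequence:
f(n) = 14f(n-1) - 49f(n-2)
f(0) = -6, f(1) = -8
Characteristic equation: x² - 14x + 49 = 0, which is (x - (7))².
Repeated root r = 7.
General solution: f(n) = (A + Bn)·(7)^n.
From f(0) = -6: A = -6.
From f(1) = -8: (A + B)·(7) = -8 ⇒ B = \frac{34}{7}.
So f(n) = \left(\frac{34 n}{7} - 6\right) \cdot (7)^n.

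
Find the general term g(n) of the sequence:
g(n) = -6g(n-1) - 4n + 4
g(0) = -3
First-order linear with linear forcing.
Homogeneous solution: g_h(n) = A·(-6)^n.
Try particular g_p(n) = pn + q. Substituting:
  pn + q = -6(p(n-1) + q) - 4n + 4.
Matching the n-coefficient: p = -6p - 4 ⇒ p = - \frac{4}{7}.
Matching constants: q = 6p - 6q + 4 ⇒ q = \frac{4}{49}.
General: g(n) = A·(-6)^n - \frac{4 n}{7} + \frac{4}{49}.
Apply g(0) = -3: A + \frac{4}{49} = -3 ⇒ A = - \frac{151}{49}.
So g(n) = - \frac{151 \left(-6\right)^{n}}{49} - \frac{4 n}{7} + \frac{4}{49}.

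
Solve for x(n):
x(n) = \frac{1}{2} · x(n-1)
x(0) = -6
Pure geometric recurrence with ratio \frac{1}{2}.
By induction x(n) = x(0) · (\frac{1}{2})^n = - 6 \cdot 2^{- n}.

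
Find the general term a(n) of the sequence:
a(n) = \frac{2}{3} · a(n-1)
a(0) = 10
Pure geometric recurrence with ratio \frac{2}{3}.
By induction a(n) = a(0) · (\frac{2}{3})^n = 10 \left(\frac{2}{3}\right)^{n}.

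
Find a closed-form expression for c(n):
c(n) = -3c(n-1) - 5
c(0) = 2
First-order linear non-homogeneous.
Homogeneous solution: c_h(n) = A·(-3)^n.
Try constant particular solution c_p = K: K = -3K - 5 ⇒ K = - \frac{5}{4}.
General: c(n) = A·(-3)^n - \frac{5}{4}.
Apply c(0) = 2: A - \frac{5}{4} = 2 ⇒ A = \frac{13}{4}.
So c(n) = \frac{13 \left(-3\right)^{n}}{4} - \frac{5}{4}.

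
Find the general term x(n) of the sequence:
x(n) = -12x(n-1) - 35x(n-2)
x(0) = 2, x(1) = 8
Characteristic equation: x² + 12x + 35 = 0, which factors as (x - (-5))(x - (-7)) = 0.
Roots r₁ = -5, r₂ = -7 (distinct).
General solution: x(n) = A·(-5)^n + B·(-7)^n.
From x(0) = 2: A + B = 2.
From x(1) = 8: -5A - 7B = 8.
Solving: A = 11, B = -9.
So x(n) = 11 \left(-5\right)^{n} - 9 \left(-7\right)^{n}.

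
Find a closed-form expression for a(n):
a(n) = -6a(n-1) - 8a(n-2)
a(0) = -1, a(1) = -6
Characteristic equation: x² + 6x + 8 = 0, which factors as (x - (-4))(x - (-2)) = 0.
Roots r₁ = -4, r₂ = -2 (distinct).
General solution: a(n) = A·(-4)^n + B·(-2)^n.
From a(0) = -1: A + B = -1.
From a(1) = -6: -4A - 2B = -6.
Solving: A = 4, B = -5.
So a(n) = - 5 \left(-2\right)^{n} + 4 \left(-4\right)^{n}.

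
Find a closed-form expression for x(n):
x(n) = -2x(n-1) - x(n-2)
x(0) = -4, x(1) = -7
Characteristic equation: x² + 2x + 1 = 0, which is (x - (-1))².
Repeated root r = -1.
General solution: x(n) = (A + Bn)·(-1)^n.
From x(0) = -4: A = -4.
From x(1) = -7: (A + B)·(-1) = -7 ⇒ B = 11.
So x(n) = \left(11 n - 4\right) \cdot (-1)^n.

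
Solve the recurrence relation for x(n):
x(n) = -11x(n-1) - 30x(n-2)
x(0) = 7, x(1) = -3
Characteristic equation: x² + 11x + 30 = 0, which factors as (x - (-6))(x - (-5)) = 0.
Roots r₁ = -6, r₂ = -5 (distinct).
General solution: x(n) = A·(-6)^n + B·(-5)^n.
From x(0) = 7: A + B = 7.
From x(1) = -3: -6A - 5B = -3.
Solving: A = -32, B = 39.
So x(n) = 39 \left(-5\right)^{n} - 32 \left(-6\right)^{n}.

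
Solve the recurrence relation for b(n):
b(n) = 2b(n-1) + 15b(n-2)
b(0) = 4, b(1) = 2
Characteristic equation: x² - 2x - 15 = 0, which factors as (x - (-3))(x - (5)) = 0.
Roots r₁ = -3, r₂ = 5 (distinct).
General solution: b(n) = A·(-3)^n + B·(5)^n.
From b(0) = 4: A + B = 4.
From b(1) = 2: -3A + 5B = 2.
Solving: A = \frac{9}{4}, B = \frac{7}{4}.
So b(n) = \frac{9 \left(-3\right)^{n}}{4} + \frac{7 \cdot 5^{n}}{4}.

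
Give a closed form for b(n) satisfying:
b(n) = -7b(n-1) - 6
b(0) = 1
First-order linear non-homogeneous.
Homogeneous solution: b_h(n) = A·(-7)^n.
Try constant particular solution b_p = K: K = -7K - 6 ⇒ K = - \frac{3}{4}.
General: b(n) = A·(-7)^n - \frac{3}{4}.
Apply b(0) = 1: A - \frac{3}{4} = 1 ⇒ A = \frac{7}{4}.
So b(n) = \frac{7 \left(-7\right)^{n}}{4} - \frac{3}{4}.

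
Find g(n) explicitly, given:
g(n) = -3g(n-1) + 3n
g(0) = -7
First-order linear with linear forcing.
Homogeneous solution: g_h(n) = A·(-3)^n.
Try particular g_p(n) = pn + q. Substituting:
  pn + q = -3(p(n-1) + q) + 3n.
Matching the n-coefficient: p = -3p + 3 ⇒ p = \frac{3}{4}.
Matching constants: q = 3p - 3q ⇒ q = \frac{9}{16}.
General: g(n) = A·(-3)^n + \frac{3 n}{4} + \frac{9}{16}.
Apply g(0) = -7: A + \frac{9}{16} = -7 ⇒ A = - \frac{121}{16}.
So g(n) = - \frac{121 \left(-3\right)^{n}}{16} + \frac{3 n}{4} + \frac{9}{16}.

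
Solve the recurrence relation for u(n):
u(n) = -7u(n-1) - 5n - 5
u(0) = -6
First-order linear with linear forcing.
Homogeneous solution: u_h(n) = A·(-7)^n.
Try particular u_p(n) = pn + q. Substituting:
  pn + q = -7(p(n-1) + q) - 5n - 5.
Matching the n-coefficient: p = -7p - 5 ⇒ p = - \frac{5}{8}.
Matching constants: q = 7p - 7q - 5 ⇒ q = - \frac{75}{64}.
General: u(n) = A·(-7)^n - \frac{5 n}{8} - \frac{75}{64}.
Apply u(0) = -6: A - \frac{75}{64} = -6 ⇒ A = - \frac{309}{64}.
So u(n) = - \frac{309 \left(-7\right)^{n}}{64} - \frac{5 n}{8} - \frac{75}{64}.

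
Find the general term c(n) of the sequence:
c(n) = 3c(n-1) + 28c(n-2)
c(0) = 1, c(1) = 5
Characteristic equation: x² - 3x - 28 = 0, which factors as (x - (7))(x - (-4)) = 0.
Roots r₁ = 7, r₂ = -4 (distinct).
General solution: c(n) = A·(7)^n + B·(-4)^n.
From c(0) = 1: A + B = 1.
From c(1) = 5: 7A - 4B = 5.
Solving: A = \frac{9}{11}, B = \frac{2}{11}.
So c(n) = \frac{2 \left(-4\right)^{n}}{11} + \frac{9 \cdot 7^{n}}{11}.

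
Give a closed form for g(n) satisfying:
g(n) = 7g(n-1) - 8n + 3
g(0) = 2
First-order linear with linear forcing.
Homogeneous solution: g_h(n) = A·(7)^n.
Try particular g_p(n) = pn + q. Substituting:
  pn + q = 7(p(n-1) + q) - 8n + 3.
Matching the n-coefficient: p = 7p - 8 ⇒ p = \frac{4}{3}.
Matching constants: q = -7p + 7q + 3 ⇒ q = \frac{19}{18}.
General: g(n) = A·(7)^n + \frac{4 n}{3} + \frac{19}{18}.
Apply g(0) = 2: A + \frac{19}{18} = 2 ⇒ A = \frac{17}{18}.
So g(n) = \frac{17 \cdot 7^{n}}{18} + \frac{4 n}{3} + \frac{19}{18}.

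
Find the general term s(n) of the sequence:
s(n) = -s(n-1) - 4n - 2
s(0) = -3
First-order linear with linear forcing.
Homogeneous solution: s_h(n) = A·(-1)^n.
Try particular s_p(n) = pn + q. Substituting:
  pn + q = -(p(n-1) + q) - 4n - 2.
Matching the n-coefficient: p = -p - 4 ⇒ p = -2.
Matching constants: q = p - q - 2 ⇒ q = -2.
General: s(n) = A·(-1)^n - 2 n - 2.
Apply s(0) = -3: A - 2 = -3 ⇒ A = -1.
So s(n) = - \left(-1\right)^{n} - 2 n - 2.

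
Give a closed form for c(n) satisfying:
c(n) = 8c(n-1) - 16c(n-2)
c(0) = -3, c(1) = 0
Characteristic equation: x² - 8x + 16 = 0, which is (x - (4))².
Repeated root r = 4.
General solution: c(n) = (A + Bn)·(4)^n.
From c(0) = -3: A = -3.
From c(1) = 0: (A + B)·(4) = 0 ⇒ B = 3.
So c(n) = \left(3 n - 3\right) \cdot (4)^n.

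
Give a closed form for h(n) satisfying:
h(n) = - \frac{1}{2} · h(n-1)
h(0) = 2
Pure geometric recurrence with ratio - \frac{1}{2}.
By induction h(n) = h(0) · (- \frac{1}{2})^n = 2 \left(- \frac{1}{2}\right)^{n}.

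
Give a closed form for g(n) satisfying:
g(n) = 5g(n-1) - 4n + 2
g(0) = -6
First-order linear with linear forcing.
Homogeneous solution: g_h(n) = A·(5)^n.
Try particular g_p(n) = pn + q. Substituting:
  pn + q = 5(p(n-1) + q) - 4n + 2.
Matching the n-coefficient: p = 5p - 4 ⇒ p = 1.
Matching constants: q = -5p + 5q + 2 ⇒ q = \frac{3}{4}.
General: g(n) = A·(5)^n + n + \frac{3}{4}.
Apply g(0) = -6: A + \frac{3}{4} = -6 ⇒ A = - \frac{27}{4}.
So g(n) = - \frac{27 \cdot 5^{n}}{4} + n + \frac{3}{4}.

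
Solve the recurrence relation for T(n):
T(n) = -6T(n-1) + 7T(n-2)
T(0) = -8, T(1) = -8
Characteristic equation: x² + 6x - 7 = 0, which factors as (x - (-7))(x - (1)) = 0.
Roots r₁ = -7, r₂ = 1 (distinct).
General solution: T(n) = A·(-7)^n + B·(1)^n.
From T(0) = -8: A + B = -8.
From T(1) = -8: -7A + B = -8.
Solving: A = 0, B = -8.
So T(n) = -8.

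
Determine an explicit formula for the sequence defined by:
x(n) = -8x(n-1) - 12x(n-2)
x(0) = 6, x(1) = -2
Characteristic equation: x² + 8x + 12 = 0, which factors as (x - (-2))(x - (-6)) = 0.
Roots r₁ = -2, r₂ = -6 (distinct).
General solution: x(n) = A·(-2)^n + B·(-6)^n.
From x(0) = 6: A + B = 6.
From x(1) = -2: -2A - 6B = -2.
Solving: A = \frac{17}{2}, B = - \frac{5}{2}.
So x(n) = \frac{17 \left(-2\right)^{n}}{2} - \frac{5 \left(-6\right)^{n}}{2}.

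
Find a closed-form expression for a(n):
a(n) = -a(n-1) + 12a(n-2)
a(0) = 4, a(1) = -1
Characteristic equation: x² + x - 12 = 0, which factors as (x - (3))(x - (-4)) = 0.
Roots r₁ = 3, r₂ = -4 (distinct).
General solution: a(n) = A·(3)^n + B·(-4)^n.
From a(0) = 4: A + B = 4.
From a(1) = -1: 3A - 4B = -1.
Solving: A = \frac{15}{7}, B = \frac{13}{7}.
So a(n) = \frac{13 \left(-4\right)^{n}}{7} + \frac{15 \cdot 3^{n}}{7}.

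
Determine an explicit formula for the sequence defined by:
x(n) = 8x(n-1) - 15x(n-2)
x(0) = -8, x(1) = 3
Characteristic equation: x² - 8x + 15 = 0, which factors as (x - (3))(x - (5)) = 0.
Roots r₁ = 3, r₂ = 5 (distinct).
General solution: x(n) = A·(3)^n + B·(5)^n.
From x(0) = -8: A + B = -8.
From x(1) = 3: 3A + 5B = 3.
Solving: A = - \frac{43}{2}, B = \frac{27}{2}.
So x(n) = - \frac{43 \cdot 3^{n}}{2} + \frac{27 \cdot 5^{n}}{2}.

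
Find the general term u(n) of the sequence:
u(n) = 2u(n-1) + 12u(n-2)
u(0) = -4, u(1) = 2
Characteristic equation: x² - 2x - 12 = 0.
Discriminant Δ = (2)² + 4·(12) = 52.
Roots r₁,₂ = (2 ± √52)/2, so r₁ = 1 + \sqrt{13}, r₂ = 1 - \sqrt{13}.
General solution: u(n) = A·r₁^n + B·r₂^n.
From the initial conditions, A + B = -4 and r₁A + r₂B = 2.
Since r₁ - r₂ = √52: A = (2 - (-4)r₂)/√52 = -2 + \frac{3 \sqrt{13}}{13}, and B = -4 - A = -2 - \frac{3 \sqrt{13}}{13}.
So u(n) = \left(-2 + \frac{3 \sqrt{13}}{13}\right)\left(1 + \sqrt{13}\right)^n + \left(-2 - \frac{3 \sqrt{13}}{13}\right)\left(1 - \sqrt{13}\right)^n.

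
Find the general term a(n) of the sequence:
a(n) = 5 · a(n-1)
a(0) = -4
Pure geometric recurrence with ratio 5.
By induction a(n) = a(0) · (5)^n = - 4 \cdot 5^{n}.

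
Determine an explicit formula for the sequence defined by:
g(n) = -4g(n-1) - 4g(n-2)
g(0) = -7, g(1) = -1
Characteristic equation: x² + 4x + 4 = 0, which is (x - (-2))².
Repeated root r = -2.
General solution: g(n) = (A + Bn)·(-2)^n.
From g(0) = -7: A = -7.
From g(1) = -1: (A + B)·(-2) = -1 ⇒ B = \frac{15}{2}.
So g(n) = \left(\frac{15 n}{2} - 7\right) \cdot (-2)^n.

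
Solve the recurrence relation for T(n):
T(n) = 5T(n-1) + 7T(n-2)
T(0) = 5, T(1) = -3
Characteristic equation: x² - 5x - 7 = 0.
Discriminant Δ = (5)² + 4·(7) = 53.
Roots r₁,₂ = (5 ± √53)/2, so r₁ = \frac{5}{2} + \frac{\sqrt{53}}{2}, r₂ = \frac{5}{2} - \frac{\sqrt{53}}{2}.
General solution: T(n) = A·r₁^n + B·r₂^n.
From the initial conditions, A + B = 5 and r₁A + r₂B = -3.
Since r₁ - r₂ = √53: A = (-3 - (5)r₂)/√53 = \frac{5}{2} - \frac{31 \sqrt{53}}{106}, and B = 5 - A = \frac{31 \sqrt{53}}{106} + \frac{5}{2}.
So T(n) = \left(\frac{5}{2} - \frac{31 \sqrt{53}}{106}\right)\left(\frac{5}{2} + \frac{\sqrt{53}}{2}\right)^n + \left(\frac{31 \sqrt{53}}{106} + \frac{5}{2}\right)\left(\frac{5}{2} - \frac{\sqrt{53}}{2}\right)^n.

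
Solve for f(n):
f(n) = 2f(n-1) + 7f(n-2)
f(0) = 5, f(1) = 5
Characteristic equation: x² - 2x - 7 = 0.
Discriminant Δ = (2)² + 4·(7) = 32.
Roots r₁,₂ = (2 ± √32)/2, so r₁ = 1 + 2 \sqrt{2}, r₂ = 1 - 2 \sqrt{2}.
General solution: f(n) = A·r₁^n + B·r₂^n.
From the initial conditions, A + B = 5 and r₁A + r₂B = 5.
Since r₁ - r₂ = √32: A = (5 - (5)r₂)/√32 = \frac{5}{2}, and B = 5 - A = \frac{5}{2}.
So f(n) = \left(\frac{5}{2}\right)\left(1 + 2 \sqrt{2}\right)^n + \left(\frac{5}{2}\right)\left(1 - 2 \sqrt{2}\right)^n.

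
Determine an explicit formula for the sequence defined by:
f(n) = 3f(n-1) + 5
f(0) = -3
First-order linear non-homogeneous.
Homogeneous solution: f_h(n) = A·(3)^n.
Try constant particular solution f_p = K: K = 3K + 5 ⇒ K = - \frac{5}{2}.
General: f(n) = A·(3)^n - \frac{5}{2}.
Apply f(0) = -3: A - \frac{5}{2} = -3 ⇒ A = - \frac{1}{2}.
So f(n) = - \frac{3^{n}}{2} - \frac{5}{2}.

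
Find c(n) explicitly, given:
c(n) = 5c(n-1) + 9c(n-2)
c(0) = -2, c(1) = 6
Characteristic equation: x² - 5x - 9 = 0.
Discriminant Δ = (5)² + 4·(9) = 61.
Roots r₁,₂ = (5 ± √61)/2, so r₁ = \frac{5}{2} + \frac{\sqrt{61}}{2}, r₂ = \frac{5}{2} - \frac{\sqrt{61}}{2}.
General solution: c(n) = A·r₁^n + B·r₂^n.
From the initial conditions, A + B = -2 and r₁A + r₂B = 6.
Since r₁ - r₂ = √61: A = (6 - (-2)r₂)/√61 = -1 + \frac{11 \sqrt{61}}{61}, and B = -2 - A = - \frac{11 \sqrt{61}}{61} - 1.
So c(n) = \left(-1 + \frac{11 \sqrt{61}}{61}\right)\left(\frac{5}{2} + \frac{\sqrt{61}}{2}\right)^n + \left(- \frac{11 \sqrt{61}}{61} - 1\right)\left(\frac{5}{2} - \frac{\sqrt{61}}{2}\right)^n.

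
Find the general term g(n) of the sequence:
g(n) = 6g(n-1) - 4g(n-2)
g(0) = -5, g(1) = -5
Characteristic equation: x² - 6x + 4 = 0.
Discriminant Δ = (6)² + 4·(-4) = 20.
Roots r₁,₂ = (6 ± √20)/2, so r₁ = \sqrt{5} + 3, r₂ = 3 - \sqrt{5}.
General solution: g(n) = A·r₁^n + B·r₂^n.
From the initial conditions, A + B = -5 and r₁A + r₂B = -5.
Since r₁ - r₂ = √20: A = (-5 - (-5)r₂)/√20 = - \frac{5}{2} + \sqrt{5}, and B = -5 - A = - \frac{5}{2} - \sqrt{5}.
So g(n) = \left(- \frac{5}{2} + \sqrt{5}\right)\left(\sqrt{5} + 3\right)^n + \left(- \frac{5}{2} - \sqrt{5}\right)\left(3 - \sqrt{5}\right)^n.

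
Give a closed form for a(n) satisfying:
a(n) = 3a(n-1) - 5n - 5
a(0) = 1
First-order linear with linear forcing.
Homogeneous solution: a_h(n) = A·(3)^n.
Try particular a_p(n) = pn + q. Substituting:
  pn + q = 3(p(n-1) + q) - 5n - 5.
Matching the n-coefficient: p = 3p - 5 ⇒ p = \frac{5}{2}.
Matching constants: q = -3p + 3q - 5 ⇒ q = \frac{25}{4}.
General: a(n) = A·(3)^n + \frac{5 n}{2} + \frac{25}{4}.
Apply a(0) = 1: A + \frac{25}{4} = 1 ⇒ A = - \frac{21}{4}.
So a(n) = - \frac{21 \cdot 3^{n}}{4} + \frac{5 n}{2} + \frac{25}{4}.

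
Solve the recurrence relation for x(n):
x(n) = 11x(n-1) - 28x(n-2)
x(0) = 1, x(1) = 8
Characteristic equation: x² - 11x + 28 = 0, which factors as (x - (7))(x - (4)) = 0.
Roots r₁ = 7, r₂ = 4 (distinct).
General solution: x(n) = A·(7)^n + B·(4)^n.
From x(0) = 1: A + B = 1.
From x(1) = 8: 7A + 4B = 8.
Solving: A = \frac{4}{3}, B = - \frac{1}{3}.
So x(n) = - \frac{4^{n}}{3} + \frac{4 \cdot 7^{n}}{3}.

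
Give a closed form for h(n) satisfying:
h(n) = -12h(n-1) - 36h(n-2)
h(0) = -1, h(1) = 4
Characteristic equation: x² + 12x + 36 = 0, which is (x - (-6))².
Repeated root r = -6.
General solution: h(n) = (A + Bn)·(-6)^n.
From h(0) = -1: A = -1.
From h(1) = 4: (A + B)·(-6) = 4 ⇒ B = \frac{1}{3}.
So h(n) = \left(\frac{n}{3} - 1\right) \cdot (-6)^n.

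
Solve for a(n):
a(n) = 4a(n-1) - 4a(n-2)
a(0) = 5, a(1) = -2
Characteristic equation: x² - 4x + 4 = 0, which is (x - (2))².
Repeated root r = 2.
General solution: a(n) = (A + Bn)·(2)^n.
From a(0) = 5: A = 5.
From a(1) = -2: (A + B)·(2) = -2 ⇒ B = -6.
So a(n) = \left(5 - 6 n\right) \cdot (2)^n.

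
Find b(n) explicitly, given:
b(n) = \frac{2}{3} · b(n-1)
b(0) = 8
Pure geometric recurrence with ratio \frac{2}{3}.
By induction b(n) = b(0) · (\frac{2}{3})^n = 8 \left(\frac{2}{3}\right)^{n}.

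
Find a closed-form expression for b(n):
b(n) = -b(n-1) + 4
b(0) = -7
First-order linear non-homogeneous.
Homogeneous solution: b_h(n) = A·(-1)^n.
Try constant particular solution b_p = K: K = -K + 4 ⇒ K = 2.
General: b(n) = A·(-1)^n + 2.
Apply b(0) = -7: A + 2 = -7 ⇒ A = -9.
So b(n) = 2 - 9 \left(-1\right)^{n}.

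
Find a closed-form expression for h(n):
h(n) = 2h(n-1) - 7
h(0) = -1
First-order linear non-homogeneous.
Homogeneous solution: h_h(n) = A·(2)^n.
Try constant particular solution h_p = K: K = 2K - 7 ⇒ K = 7.
General: h(n) = A·(2)^n + 7.
Apply h(0) = -1: A + 7 = -1 ⇒ A = -8.
So h(n) = 7 - 8 \cdot 2^{n}.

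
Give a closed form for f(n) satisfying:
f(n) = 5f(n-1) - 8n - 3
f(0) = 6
First-order linear with linear forcing.
Homogeneous solution: f_h(n) = A·(5)^n.
Try particular f_p(n) = pn + q. Substituting:
  pn + q = 5(p(n-1) + q) - 8n - 3.
Matching the n-coefficient: p = 5p - 8 ⇒ p = 2.
Matching constants: q = -5p + 5q - 3 ⇒ q = \frac{13}{4}.
General: f(n) = A·(5)^n + 2 n + \frac{13}{4}.
Apply f(0) = 6: A + \frac{13}{4} = 6 ⇒ A = \frac{11}{4}.
So f(n) = \frac{11 \cdot 5^{n}}{4} + 2 n + \frac{13}{4}.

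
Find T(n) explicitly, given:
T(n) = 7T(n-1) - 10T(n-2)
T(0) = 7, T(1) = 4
Characteristic equation: x² - 7x + 10 = 0, which factors as (x - (2))(x - (5)) = 0.
Roots r₁ = 2, r₂ = 5 (distinct).
General solution: T(n) = A·(2)^n + B·(5)^n.
From T(0) = 7: A + B = 7.
From T(1) = 4: 2A + 5B = 4.
Solving: A = \frac{31}{3}, B = - \frac{10}{3}.
So T(n) = \frac{31 \cdot 2^{n}}{3} - \frac{10 \cdot 5^{n}}{3}.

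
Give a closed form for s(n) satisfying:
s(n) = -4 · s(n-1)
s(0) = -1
Pure geometric recurrence with ratio -4.
By induction s(n) = s(0) · (-4)^n = - \left(-4\right)^{n}.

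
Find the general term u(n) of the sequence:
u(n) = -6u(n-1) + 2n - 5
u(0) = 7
First-order linear with linear forcing.
Homogeneous solution: u_h(n) = A·(-6)^n.
Try particular u_p(n) = pn + q. Substituting:
  pn + q = -6(p(n-1) + q) + 2n - 5.
Matching the n-coefficient: p = -6p + 2 ⇒ p = \frac{2}{7}.
Matching constants: q = 6p - 6q - 5 ⇒ q = - \frac{23}{49}.
General: u(n) = A·(-6)^n + \frac{2 n}{7} - \frac{23}{49}.
Apply u(0) = 7: A - \frac{23}{49} = 7 ⇒ A = \frac{366}{49}.
So u(n) = \frac{366 \left(-6\right)^{n}}{49} + \frac{2 n}{7} - \frac{23}{49}.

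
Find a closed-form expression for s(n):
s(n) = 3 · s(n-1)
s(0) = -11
Pure geometric recurrence with ratio 3.
By induction s(n) = s(0) · (3)^n = - 11 \cdot 3^{n}.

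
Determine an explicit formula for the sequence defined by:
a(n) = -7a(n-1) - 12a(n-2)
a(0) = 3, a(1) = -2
Characteristic equation: x² + 7x + 12 = 0, which factors as (x - (-4))(x - (-3)) = 0.
Roots r₁ = -4, r₂ = -3 (distinct).
General solution: a(n) = A·(-4)^n + B·(-3)^n.
From a(0) = 3: A + B = 3.
From a(1) = -2: -4A - 3B = -2.
Solving: A = -7, B = 10.
So a(n) = 10 \left(-3\right)^{n} - 7 \left(-4\right)^{n}.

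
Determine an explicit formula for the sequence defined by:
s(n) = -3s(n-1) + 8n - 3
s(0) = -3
First-order linear with linear forcing.
Homogeneous solution: s_h(n) = A·(-3)^n.
Try particular s_p(n) = pn + q. Substituting:
  pn + q = -3(p(n-1) + q) + 8n - 3.
Matching the n-coefficient: p = -3p + 8 ⇒ p = 2.
Matching constants: q = 3p - 3q - 3 ⇒ q = \frac{3}{4}.
General: s(n) = A·(-3)^n + 2 n + \frac{3}{4}.
Apply s(0) = -3: A + \frac{3}{4} = -3 ⇒ A = - \frac{15}{4}.
So s(n) = - \frac{15 \left(-3\right)^{n}}{4} + 2 n + \frac{3}{4}.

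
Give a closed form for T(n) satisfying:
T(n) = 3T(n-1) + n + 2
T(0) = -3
First-order linear with linear forcing.
Homogeneous solution: T_h(n) = A·(3)^n.
Try particular T_p(n) = pn + q. Substituting:
  pn + q = 3(p(n-1) + q) + n + 2.
Matching the n-coefficient: p = 3p + 1 ⇒ p = - \frac{1}{2}.
Matching constants: q = -3p + 3q + 2 ⇒ q = - \frac{7}{4}.
General: T(n) = A·(3)^n - \frac{n}{2} - \frac{7}{4}.
Apply T(0) = -3: A - \frac{7}{4} = -3 ⇒ A = - \frac{5}{4}.
So T(n) = - \frac{5 \cdot 3^{n}}{4} - \frac{n}{2} - \frac{7}{4}.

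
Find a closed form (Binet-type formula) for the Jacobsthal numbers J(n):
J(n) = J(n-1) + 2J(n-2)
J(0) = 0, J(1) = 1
This is the Jacobsthal sequence.
Characteristic equation: x² - x - 2 = 0; roots r₁ = 2, r₂ = -1.
General: J(n) = A·r₁^n + B·r₂^n. Solving with J(0)=0, J(1)=1 gives A = \frac{1}{3}, B = - \frac{1}{3}.
So J(n) = - \frac{\left(-1\right)^{n}}{3} + \frac{2^{n}}{3}.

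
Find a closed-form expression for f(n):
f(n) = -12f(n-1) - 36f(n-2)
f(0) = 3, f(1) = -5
Characteristic equation: x² + 12x + 36 = 0, which is (x - (-6))².
Repeated root r = -6.
General solution: f(n) = (A + Bn)·(-6)^n.
From f(0) = 3: A = 3.
From f(1) = -5: (A + B)·(-6) = -5 ⇒ B = - \frac{13}{6}.
So f(n) = \left(3 - \frac{13 n}{6}\right) \cdot (-6)^n.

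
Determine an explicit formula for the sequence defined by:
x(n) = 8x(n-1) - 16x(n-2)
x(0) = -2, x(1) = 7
Characteristic equation: x² - 8x + 16 = 0, which is (x - (4))².
Repeated root r = 4.
General solution: x(n) = (A + Bn)·(4)^n.
From x(0) = -2: A = -2.
From x(1) = 7: (A + B)·(4) = 7 ⇒ B = \frac{15}{4}.
So x(n) = \left(\frac{15 n}{4} - 2\right) \cdot (4)^n.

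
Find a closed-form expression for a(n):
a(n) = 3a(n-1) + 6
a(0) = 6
First-order linear non-homogeneous.
Homogeneous solution: a_h(n) = A·(3)^n.
Try constant particular solution a_p = K: K = 3K + 6 ⇒ K = -3.
General: a(n) = A·(3)^n - 3.
Apply a(0) = 6: A - 3 = 6 ⇒ A = 9.
So a(n) = 9 \cdot 3^{n} - 3.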